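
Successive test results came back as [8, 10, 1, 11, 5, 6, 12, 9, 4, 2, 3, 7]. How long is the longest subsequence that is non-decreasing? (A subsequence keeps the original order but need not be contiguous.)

4

Track the smallest tail for each achievable length (allowing ties):
8 → extends → [8]
10 → extends → [8, 10]
1 → replaces 8 → [1, 10]
11 → extends → [1, 10, 11]
5 → replaces 10 → [1, 5, 11]
6 → replaces 11 → [1, 5, 6]
12 → extends → [1, 5, 6, 12]
9 → replaces 12 → [1, 5, 6, 9]
4 → replaces 5 → [1, 4, 6, 9]
2 → replaces 4 → [1, 2, 6, 9]
3 → replaces 6 → [1, 2, 3, 9]
7 → replaces 9 → [1, 2, 3, 7]
Four tails, so the longest non-decreasing subsequence has length 4 (e.g. 8, 10, 11, 12).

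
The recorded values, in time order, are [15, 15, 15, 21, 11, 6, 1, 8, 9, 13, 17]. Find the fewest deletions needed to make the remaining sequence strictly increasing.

6

Fewest deletions = n − (longest strictly increasing subsequence).
Patience tails:
15 → extends → [15]
15 → already a tail → [15]
15 → already a tail → [15]
21 → extends → [15, 21]
11 → replaces 15 → [11, 21]
6 → replaces 11 → [6, 21]
1 → replaces 6 → [1, 21]
8 → replaces 21 → [1, 8]
9 → extends → [1, 8, 9]
13 → extends → [1, 8, 9, 13]
17 → extends → [1, 8, 9, 13, 17]
Longest strictly increasing subsequence has length 5, so deletions = 11 − 5 = 6.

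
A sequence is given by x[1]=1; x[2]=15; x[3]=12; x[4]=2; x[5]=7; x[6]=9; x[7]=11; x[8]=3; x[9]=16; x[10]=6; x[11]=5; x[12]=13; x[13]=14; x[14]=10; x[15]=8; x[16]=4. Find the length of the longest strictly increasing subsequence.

7

Track the smallest tail for each achievable length (strict):
1 → extends → [1]
15 → extends → [1, 15]
12 → replaces 15 → [1, 12]
2 → replaces 12 → [1, 2]
7 → extends → [1, 2, 7]
9 → extends → [1, 2, 7, 9]
11 → extends → [1, 2, 7, 9, 11]
3 → replaces 7 → [1, 2, 3, 9, 11]
16 → extends → [1, 2, 3, 9, 11, 16]
6 → replaces 9 → [1, 2, 3, 6, 11, 16]
5 → replaces 6 → [1, 2, 3, 5, 11, 16]
13 → replaces 16 → [1, 2, 3, 5, 11, 13]
14 → extends → [1, 2, 3, 5, 11, 13, 14]
10 → replaces 11 → [1, 2, 3, 5, 10, 13, 14]
8 → replaces 10 → [1, 2, 3, 5, 8, 13, 14]
4 → replaces 5 → [1, 2, 3, 4, 8, 13, 14]
Seven tails, so the longest strictly increasing subsequence has length 7 (e.g. 1, 2, 7, 9, 11, 13, 14).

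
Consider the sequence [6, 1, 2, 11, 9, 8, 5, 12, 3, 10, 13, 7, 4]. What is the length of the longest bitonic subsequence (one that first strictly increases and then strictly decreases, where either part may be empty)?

7

inc[i] = longest strictly increasing subsequence ending at i; dec[i] = longest strictly decreasing subsequence starting at i:
i:      1  2  3  4  5  6  7  8  9 10 11 12 13
a[i]:   6  1  2 11  9  8  5 12  3 10 13  7  4
inc:    1  1  2  3  3  3  3  4  3  4  5  4  4
dec:    3  1  1  5  4  3  2  4  1  3  3  2  1
Best peak at i=4 (value 11): inc=3, dec=5, length 3+5−1 = 7.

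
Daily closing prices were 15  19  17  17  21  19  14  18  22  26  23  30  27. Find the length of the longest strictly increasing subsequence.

Track the smallest tail for each achievable length (strict):
15 → extends → [15]
19 → extends → [15, 19]
17 → replaces 19 → [15, 17]
17 → already a tail → [15, 17]
21 → extends → [15, 17, 21]
19 → replaces 21 → [15, 17, 19]
14 → replaces 15 → [14, 17, 19]
18 → replaces 19 → [14, 17, 18]
22 → extends → [14, 17, 18, 22]
26 → extends → [14, 17, 18, 22, 26]
23 → replaces 26 → [14, 17, 18, 22, 23]
30 → extends → [14, 17, 18, 22, 23, 30]
27 → replaces 30 → [14, 17, 18, 22, 23, 27]
Six tails, so the longest strictly increasing subsequence has length 6 (e.g. 15, 19, 21, 22, 26, 30).

6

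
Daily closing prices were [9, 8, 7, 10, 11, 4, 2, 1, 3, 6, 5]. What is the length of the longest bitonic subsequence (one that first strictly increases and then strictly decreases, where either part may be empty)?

inc[i] = longest strictly increasing subsequence ending at i; dec[i] = longest strictly decreasing subsequence starting at i:
i:      1  2  3  4  5  6  7  8  9 10 11
a[i]:   9  8  7 10 11  4  2  1  3  6  5
inc:    1  1  1  2  3  1  1  1  2  3  3
dec:    6  5  4  4  4  3  2  1  1  2  1
Best peak at i=1 (value 9): inc=1, dec=6, length 1+6−1 = 6.

6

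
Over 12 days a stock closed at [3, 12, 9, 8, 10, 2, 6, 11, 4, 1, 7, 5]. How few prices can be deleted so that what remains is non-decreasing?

Fewest deletions = n − (longest non-decreasing subsequence).
i:      1  2  3  4  5  6  7  8  9 10 11 12
a[i]:   3 12  9  8 10  2  6 11  4  1  7  5
dp:     1  2  2  2  3  1  2  4  2  1  3  3
max dp = 4, so deletions = 12 − 4 = 8.

8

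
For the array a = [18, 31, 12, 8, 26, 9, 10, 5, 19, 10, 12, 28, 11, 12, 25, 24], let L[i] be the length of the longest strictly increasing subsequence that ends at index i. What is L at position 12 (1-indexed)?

5

dp[i] = 1 + max{dp[j] : j<i, a[j]<a[i]} (or 1 if no such j):
i:      1  2  3  4  5  6  7  8  9 10 11 12 13 14 15 16
a[i]:  18 31 12  8 26  9 10  5 19 10 12 28 11 12 25 24
dp:     1  2  1  1  2  2  3  1  4  3  4  5  4  5  6  6
At index 12 the value is 5.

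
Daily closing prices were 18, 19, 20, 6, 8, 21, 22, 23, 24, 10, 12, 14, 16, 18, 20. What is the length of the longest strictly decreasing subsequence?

2

Negate each value so 'decreasing' becomes 'increasing', then run patience tails on the negated sequence:
-18 → extends → [-18]
-19 → replaces -18 → [-19]
-20 → replaces -19 → [-20]
-6 → extends → [-20, -6]
-8 → replaces -6 → [-20, -8]
-21 → replaces -20 → [-21, -8]
-22 → replaces -21 → [-22, -8]
-23 → replaces -22 → [-23, -8]
-24 → replaces -23 → [-24, -8]
-10 → replaces -8 → [-24, -10]
-12 → replaces -10 → [-24, -12]
-14 → replaces -12 → [-24, -14]
-16 → replaces -14 → [-24, -16]
-18 → replaces -16 → [-24, -18]
-20 → replaces -18 → [-24, -20]
Two tails, so the longest strictly decreasing subsequence of the original has length 2.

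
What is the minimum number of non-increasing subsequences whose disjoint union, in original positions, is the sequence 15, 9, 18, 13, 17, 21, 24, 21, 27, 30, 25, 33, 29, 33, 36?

9

Place each on the leftmost legal pile:
15 → new pile 1 (tops now [15])
9 → pile 1 (tops now [9])
18 → new pile 2 (tops now [9, 18])
13 → pile 2 (tops now [9, 13])
17 → new pile 3 (tops now [9, 13, 17])
21 → new pile 4 (tops now [9, 13, 17, 21])
24 → new pile 5 (tops now [9, 13, 17, 21, 24])
21 → pile 4 (tops now [9, 13, 17, 21, 24])
27 → new pile 6 (tops now [9, 13, 17, 21, 24, 27])
30 → new pile 7 (tops now [9, 13, 17, 21, 24, 27, 30])
25 → pile 6 (tops now [9, 13, 17, 21, 24, 25, 30])
33 → new pile 8 (tops now [9, 13, 17, 21, 24, 25, 30, 33])
29 → pile 7 (tops now [9, 13, 17, 21, 24, 25, 29, 33])
33 → pile 8 (tops now [9, 13, 17, 21, 24, 25, 29, 33])
36 → new pile 9 (tops now [9, 13, 17, 21, 24, 25, 29, 33, 36])
Nine piles.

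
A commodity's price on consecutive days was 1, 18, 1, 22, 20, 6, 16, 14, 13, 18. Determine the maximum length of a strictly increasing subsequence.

Track the smallest tail for each achievable length (strict):
1 → extends → [1]
18 → extends → [1, 18]
1 → already a tail → [1, 18]
22 → extends → [1, 18, 22]
20 → replaces 22 → [1, 18, 20]
6 → replaces 18 → [1, 6, 20]
16 → replaces 20 → [1, 6, 16]
14 → replaces 16 → [1, 6, 14]
13 → replaces 14 → [1, 6, 13]
18 → extends → [1, 6, 13, 18]
Four tails, so the longest strictly increasing subsequence has length 4 (e.g. 1, 6, 16, 18).

4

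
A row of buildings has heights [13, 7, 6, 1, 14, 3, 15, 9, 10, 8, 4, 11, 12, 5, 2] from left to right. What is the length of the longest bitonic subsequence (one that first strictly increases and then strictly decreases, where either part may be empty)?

inc[i] = longest strictly increasing subsequence ending at i; dec[i] = longest strictly decreasing subsequence starting at i:
i:      1  2  3  4  5  6  7  8  9 10 11 12 13 14 15
a[i]:  13  7  6  1 14  3 15  9 10  8  4 11 12  5  2
inc:    1  1  1  1  2  2  3  3  4  3  3  5  6  4  2
dec:    5  4  3  1  5  2  5  4  4  3  2  3  3  2  1
Best peak at i=13 (value 12): inc=6, dec=3, length 6+3−1 = 8.

8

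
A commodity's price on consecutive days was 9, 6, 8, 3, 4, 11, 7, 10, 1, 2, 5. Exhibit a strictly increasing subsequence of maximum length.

3, 4, 7, 10

Patience tails give the LIS length; then backtrack through the dp parents:
9 → extends → [9]
6 → replaces 9 → [6]
8 → extends → [6, 8]
3 → replaces 6 → [3, 8]
4 → replaces 8 → [3, 4]
11 → extends → [3, 4, 11]
7 → replaces 11 → [3, 4, 7]
10 → extends → [3, 4, 7, 10]
1 → replaces 3 → [1, 4, 7, 10]
2 → replaces 4 → [1, 2, 7, 10]
5 → replaces 7 → [1, 2, 5, 10]
Length 4; one witness is 3, 4, 7, 10.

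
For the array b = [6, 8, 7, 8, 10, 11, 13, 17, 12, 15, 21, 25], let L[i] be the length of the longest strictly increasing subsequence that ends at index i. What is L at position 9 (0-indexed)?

dp[i] = 1 + max{dp[j] : j<i, b[j]<b[i]} (or 1 if no such j):
i:      0  1  2  3  4  5  6  7  8  9 10 11
b[i]:   6  8  7  8 10 11 13 17 12 15 21 25
dp:     1  2  2  3  4  5  6  7  6  7  8  9
At index 9 the value is 7.

7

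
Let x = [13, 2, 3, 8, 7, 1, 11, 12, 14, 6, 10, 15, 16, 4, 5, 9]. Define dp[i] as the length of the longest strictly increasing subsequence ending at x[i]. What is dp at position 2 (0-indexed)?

2

dp[i] = 1 + max{dp[j] : j<i, x[j]<x[i]} (or 1 if no such j):
i:      0  1  2  3  4  5  6  7  8  9 10 11 12 13 14 15
x[i]:  13  2  3  8  7  1 11 12 14  6 10 15 16  4  5  9
dp:     1  1  2  3  3  1  4  5  6  3  4  7  8  3  4  5
At index 2 the value is 2.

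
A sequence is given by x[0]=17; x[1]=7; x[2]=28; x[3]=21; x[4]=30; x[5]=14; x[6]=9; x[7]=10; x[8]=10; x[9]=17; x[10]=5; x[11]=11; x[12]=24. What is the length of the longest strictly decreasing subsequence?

5

Negate each value so 'decreasing' becomes 'increasing', then run patience tails on the negated sequence:
-17 → extends → [-17]
-7 → extends → [-17, -7]
-28 → replaces -17 → [-28, -7]
-21 → replaces -7 → [-28, -21]
-30 → replaces -28 → [-30, -21]
-14 → extends → [-30, -21, -14]
-9 → extends → [-30, -21, -14, -9]
-10 → replaces -9 → [-30, -21, -14, -10]
-10 → already a tail → [-30, -21, -14, -10]
-17 → replaces -14 → [-30, -21, -17, -10]
-5 → extends → [-30, -21, -17, -10, -5]
-11 → replaces -10 → [-30, -21, -17, -11, -5]
-24 → replaces -21 → [-30, -24, -17, -11, -5]
Five tails, so the longest strictly decreasing subsequence of the original has length 5.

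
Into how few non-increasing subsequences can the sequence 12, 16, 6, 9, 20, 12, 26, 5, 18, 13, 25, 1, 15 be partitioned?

The minimum number of non-increasing subsequences covering a sequence equals the length of its longest strictly increasing subsequence.
LIS length is 5 (e.g. 6, 9, 12, 18, 25), so 5 piles are needed.

5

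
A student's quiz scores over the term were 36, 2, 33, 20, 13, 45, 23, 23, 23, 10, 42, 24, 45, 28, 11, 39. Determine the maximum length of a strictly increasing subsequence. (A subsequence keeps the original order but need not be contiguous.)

6

Let dp[i] be the length of the longest such subsequence ending at index i:
i:      1  2  3  4  5  6  7  8  9 10 11 12 13 14 15 16
a[i]:  36  2 33 20 13 45 23 23 23 10 42 24 45 28 11 39
dp:     1  1  2  2  2  3  3  3  3  2  4  4  5  5  3  6
Maximum dp value is 6.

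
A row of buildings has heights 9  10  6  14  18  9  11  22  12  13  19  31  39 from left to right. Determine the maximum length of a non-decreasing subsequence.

8

Track the smallest tail for each achievable length (allowing ties):
9 → extends → [9]
10 → extends → [9, 10]
6 → replaces 9 → [6, 10]
14 → extends → [6, 10, 14]
18 → extends → [6, 10, 14, 18]
9 → replaces 10 → [6, 9, 14, 18]
11 → replaces 14 → [6, 9, 11, 18]
22 → extends → [6, 9, 11, 18, 22]
12 → replaces 18 → [6, 9, 11, 12, 22]
13 → replaces 22 → [6, 9, 11, 12, 13]
19 → extends → [6, 9, 11, 12, 13, 19]
31 → extends → [6, 9, 11, 12, 13, 19, 31]
39 → extends → [6, 9, 11, 12, 13, 19, 31, 39]
Eight tails, so the longest non-decreasing subsequence has length 8 (e.g. 9, 10, 11, 12, 13, 19, 31, 39).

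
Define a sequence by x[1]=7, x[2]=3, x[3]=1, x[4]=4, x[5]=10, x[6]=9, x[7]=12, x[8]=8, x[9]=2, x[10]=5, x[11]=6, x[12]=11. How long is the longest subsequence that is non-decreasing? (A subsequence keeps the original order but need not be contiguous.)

Track the smallest tail for each achievable length (allowing ties):
7 → extends → [7]
3 → replaces 7 → [3]
1 → replaces 3 → [1]
4 → extends → [1, 4]
10 → extends → [1, 4, 10]
9 → replaces 10 → [1, 4, 9]
12 → extends → [1, 4, 9, 12]
8 → replaces 9 → [1, 4, 8, 12]
2 → replaces 4 → [1, 2, 8, 12]
5 → replaces 8 → [1, 2, 5, 12]
6 → replaces 12 → [1, 2, 5, 6]
11 → extends → [1, 2, 5, 6, 11]
Five tails, so the longest non-decreasing subsequence has length 5 (e.g. 3, 4, 5, 6, 11).

5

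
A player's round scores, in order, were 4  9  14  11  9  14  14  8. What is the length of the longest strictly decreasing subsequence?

4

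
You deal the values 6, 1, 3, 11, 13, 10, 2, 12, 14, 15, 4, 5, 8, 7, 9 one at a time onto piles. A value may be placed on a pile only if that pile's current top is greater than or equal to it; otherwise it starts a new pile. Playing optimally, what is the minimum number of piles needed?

6

The minimum number of non-increasing subsequences covering a sequence equals the length of its longest strictly increasing subsequence.
LIS length is 6 (e.g. 1, 3, 11, 13, 14, 15), so 6 piles are needed.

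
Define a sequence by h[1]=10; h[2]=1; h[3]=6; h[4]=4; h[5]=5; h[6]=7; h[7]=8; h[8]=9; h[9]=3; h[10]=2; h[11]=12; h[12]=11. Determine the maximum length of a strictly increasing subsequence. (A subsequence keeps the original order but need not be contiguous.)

Let dp[i] be the length of the longest such subsequence ending at index i:
i:      1  2  3  4  5  6  7  8  9 10 11 12
h[i]:  10  1  6  4  5  7  8  9  3  2 12 11
dp:     1  1  2  2  3  4  5  6  2  2  7  7
Maximum dp value is 7.

7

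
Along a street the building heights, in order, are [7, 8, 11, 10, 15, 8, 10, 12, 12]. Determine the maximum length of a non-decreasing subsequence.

Let dp[i] be the length of the longest such subsequence ending at index i:
i:      1  2  3  4  5  6  7  8  9
a[i]:   7  8 11 10 15  8 10 12 12
dp:     1  2  3  3  4  3  4  5  6
Maximum dp value is 6.

6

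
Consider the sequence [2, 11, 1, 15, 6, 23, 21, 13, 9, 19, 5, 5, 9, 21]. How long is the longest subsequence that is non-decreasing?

5

Track the smallest tail for each achievable length (allowing ties):
2 → extends → [2]
11 → extends → [2, 11]
1 → replaces 2 → [1, 11]
15 → extends → [1, 11, 15]
6 → replaces 11 → [1, 6, 15]
23 → extends → [1, 6, 15, 23]
21 → replaces 23 → [1, 6, 15, 21]
13 → replaces 15 → [1, 6, 13, 21]
9 → replaces 13 → [1, 6, 9, 21]
19 → replaces 21 → [1, 6, 9, 19]
5 → replaces 6 → [1, 5, 9, 19]
5 → replaces 9 → [1, 5, 5, 19]
9 → replaces 19 → [1, 5, 5, 9]
21 → extends → [1, 5, 5, 9, 21]
Five tails, so the longest non-decreasing subsequence has length 5 (e.g. 2, 11, 15, 21, 21).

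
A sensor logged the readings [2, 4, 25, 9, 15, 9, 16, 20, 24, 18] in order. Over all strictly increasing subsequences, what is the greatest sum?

Let S[i] be the best sum of a strictly increasing subsequence ending at i:
i:      1  2  3  4  5  6  7  8  9 10
a[i]:   2  4 25  9 15  9 16 20 24 18
S:      2  6 31 15 30 15 46 66 90 64
Maximum is 90 (e.g. 2 + 4 + 9 + 15 + 16 + 20 + 24).

90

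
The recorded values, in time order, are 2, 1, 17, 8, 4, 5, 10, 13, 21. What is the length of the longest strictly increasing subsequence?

Track the smallest tail for each achievable length (strict):
2 → extends → [2]
1 → replaces 2 → [1]
17 → extends → [1, 17]
8 → replaces 17 → [1, 8]
4 → replaces 8 → [1, 4]
5 → extends → [1, 4, 5]
10 → extends → [1, 4, 5, 10]
13 → extends → [1, 4, 5, 10, 13]
21 → extends → [1, 4, 5, 10, 13, 21]
Six tails, so the longest strictly increasing subsequence has length 6 (e.g. 2, 4, 5, 10, 13, 21).

6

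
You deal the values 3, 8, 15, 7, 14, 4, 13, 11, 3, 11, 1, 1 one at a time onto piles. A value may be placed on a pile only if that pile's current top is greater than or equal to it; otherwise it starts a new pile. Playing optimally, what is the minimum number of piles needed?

3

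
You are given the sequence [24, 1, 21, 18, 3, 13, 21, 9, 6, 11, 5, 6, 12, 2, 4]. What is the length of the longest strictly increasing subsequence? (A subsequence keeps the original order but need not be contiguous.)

5

Track the smallest tail for each achievable length (strict):
24 → extends → [24]
1 → replaces 24 → [1]
21 → extends → [1, 21]
18 → replaces 21 → [1, 18]
3 → replaces 18 → [1, 3]
13 → extends → [1, 3, 13]
21 → extends → [1, 3, 13, 21]
9 → replaces 13 → [1, 3, 9, 21]
6 → replaces 9 → [1, 3, 6, 21]
11 → replaces 21 → [1, 3, 6, 11]
5 → replaces 6 → [1, 3, 5, 11]
6 → replaces 11 → [1, 3, 5, 6]
12 → extends → [1, 3, 5, 6, 12]
2 → replaces 3 → [1, 2, 5, 6, 12]
4 → replaces 5 → [1, 2, 4, 6, 12]
Five tails, so the longest strictly increasing subsequence has length 5 (e.g. 1, 3, 9, 11, 12).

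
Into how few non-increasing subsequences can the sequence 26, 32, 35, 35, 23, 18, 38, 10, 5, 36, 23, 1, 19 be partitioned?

Place each on the leftmost legal pile:
26 → new pile 1 (tops now [26])
32 → new pile 2 (tops now [26, 32])
35 → new pile 3 (tops now [26, 32, 35])
35 → pile 3 (tops now [26, 32, 35])
23 → pile 1 (tops now [23, 32, 35])
18 → pile 1 (tops now [18, 32, 35])
38 → new pile 4 (tops now [18, 32, 35, 38])
10 → pile 1 (tops now [10, 32, 35, 38])
5 → pile 1 (tops now [5, 32, 35, 38])
36 → pile 4 (tops now [5, 32, 35, 36])
23 → pile 2 (tops now [5, 23, 35, 36])
1 → pile 1 (tops now [1, 23, 35, 36])
19 → pile 2 (tops now [1, 19, 35, 36])
Four piles.

4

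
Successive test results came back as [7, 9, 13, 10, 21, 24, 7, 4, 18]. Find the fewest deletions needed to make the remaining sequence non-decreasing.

4

Fewest deletions = n − (longest non-decreasing subsequence).
Patience tails:
7 → extends → [7]
9 → extends → [7, 9]
13 → extends → [7, 9, 13]
10 → replaces 13 → [7, 9, 10]
21 → extends → [7, 9, 10, 21]
24 → extends → [7, 9, 10, 21, 24]
7 → replaces 9 → [7, 7, 10, 21, 24]
4 → replaces 7 → [4, 7, 10, 21, 24]
18 → replaces 21 → [4, 7, 10, 18, 24]
Longest non-decreasing subsequence has length 5, so deletions = 9 − 5 = 4.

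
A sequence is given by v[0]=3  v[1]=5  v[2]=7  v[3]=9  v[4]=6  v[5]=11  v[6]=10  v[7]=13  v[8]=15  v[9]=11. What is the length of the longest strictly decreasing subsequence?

2

Let dp[i] be the longest strictly decreasing subsequence ending at i:
i:      0  1  2  3  4  5  6  7  8  9
v[i]:   3  5  7  9  6 11 10 13 15 11
dp:     1  1  1  1  2  1  2  1  1  2
Maximum is 2.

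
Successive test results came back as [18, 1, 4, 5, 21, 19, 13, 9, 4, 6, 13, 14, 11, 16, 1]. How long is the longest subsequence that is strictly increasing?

Track the smallest tail for each achievable length (strict):
18 → extends → [18]
1 → replaces 18 → [1]
4 → extends → [1, 4]
5 → extends → [1, 4, 5]
21 → extends → [1, 4, 5, 21]
19 → replaces 21 → [1, 4, 5, 19]
13 → replaces 19 → [1, 4, 5, 13]
9 → replaces 13 → [1, 4, 5, 9]
4 → already a tail → [1, 4, 5, 9]
6 → replaces 9 → [1, 4, 5, 6]
13 → extends → [1, 4, 5, 6, 13]
14 → extends → [1, 4, 5, 6, 13, 14]
11 → replaces 13 → [1, 4, 5, 6, 11, 14]
16 → extends → [1, 4, 5, 6, 11, 14, 16]
1 → already a tail → [1, 4, 5, 6, 11, 14, 16]
Seven tails, so the longest strictly increasing subsequence has length 7 (e.g. 1, 4, 5, 9, 13, 14, 16).

7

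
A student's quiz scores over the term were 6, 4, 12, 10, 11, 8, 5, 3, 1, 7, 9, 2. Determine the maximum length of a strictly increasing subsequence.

Let dp[i] be the length of the longest such subsequence ending at index i:
i:      1  2  3  4  5  6  7  8  9 10 11 12
a[i]:   6  4 12 10 11  8  5  3  1  7  9  2
dp:     1  1  2  2  3  2  2  1  1  3  4  2
Maximum dp value is 4.

4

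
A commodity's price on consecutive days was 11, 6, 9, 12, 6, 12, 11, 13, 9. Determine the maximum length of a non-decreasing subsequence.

Let dp[i] be the length of the longest such subsequence ending at index i:
i:      1  2  3  4  5  6  7  8  9
a[i]:  11  6  9 12  6 12 11 13  9
dp:     1  1  2  3  2  4  3  5  3
Maximum dp value is 5.

5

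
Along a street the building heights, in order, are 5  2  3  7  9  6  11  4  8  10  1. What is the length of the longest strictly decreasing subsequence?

4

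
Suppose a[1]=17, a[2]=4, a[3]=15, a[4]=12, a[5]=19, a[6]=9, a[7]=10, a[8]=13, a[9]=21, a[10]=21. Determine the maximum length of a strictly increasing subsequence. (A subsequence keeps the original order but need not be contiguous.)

Track the smallest tail for each achievable length (strict):
17 → extends → [17]
4 → replaces 17 → [4]
15 → extends → [4, 15]
12 → replaces 15 → [4, 12]
19 → extends → [4, 12, 19]
9 → replaces 12 → [4, 9, 19]
10 → replaces 19 → [4, 9, 10]
13 → extends → [4, 9, 10, 13]
21 → extends → [4, 9, 10, 13, 21]
21 → already a tail → [4, 9, 10, 13, 21]
Five tails, so the longest strictly increasing subsequence has length 5 (e.g. 4, 9, 10, 13, 21).

5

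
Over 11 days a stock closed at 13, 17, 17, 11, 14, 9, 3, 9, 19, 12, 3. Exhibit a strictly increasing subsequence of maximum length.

13, 17, 19

Patience tails give the LIS length; then backtrack through the dp parents:
13 → extends → [13]
17 → extends → [13, 17]
17 → already a tail → [13, 17]
11 → replaces 13 → [11, 17]
14 → replaces 17 → [11, 14]
9 → replaces 11 → [9, 14]
3 → replaces 9 → [3, 14]
9 → replaces 14 → [3, 9]
19 → extends → [3, 9, 19]
12 → replaces 19 → [3, 9, 12]
3 → already a tail → [3, 9, 12]
Length 3; one witness is 13, 17, 19.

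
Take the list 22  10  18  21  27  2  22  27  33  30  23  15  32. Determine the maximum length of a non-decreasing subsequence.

7

Track the smallest tail for each achievable length (allowing ties):
22 → extends → [22]
10 → replaces 22 → [10]
18 → extends → [10, 18]
21 → extends → [10, 18, 21]
27 → extends → [10, 18, 21, 27]
2 → replaces 10 → [2, 18, 21, 27]
22 → replaces 27 → [2, 18, 21, 22]
27 → extends → [2, 18, 21, 22, 27]
33 → extends → [2, 18, 21, 22, 27, 33]
30 → replaces 33 → [2, 18, 21, 22, 27, 30]
23 → replaces 27 → [2, 18, 21, 22, 23, 30]
15 → replaces 18 → [2, 15, 21, 22, 23, 30]
32 → extends → [2, 15, 21, 22, 23, 30, 32]
Seven tails, so the longest non-decreasing subsequence has length 7 (e.g. 10, 18, 21, 27, 27, 30, 32).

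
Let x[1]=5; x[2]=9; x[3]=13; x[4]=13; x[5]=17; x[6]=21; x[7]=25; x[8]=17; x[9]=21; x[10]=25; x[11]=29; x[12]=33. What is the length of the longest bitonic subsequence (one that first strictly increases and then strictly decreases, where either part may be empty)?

8

inc[i] = longest strictly increasing subsequence ending at i; dec[i] = longest strictly decreasing subsequence starting at i:
i:      1  2  3  4  5  6  7  8  9 10 11 12
x[i]:   5  9 13 13 17 21 25 17 21 25 29 33
inc:    1  2  3  3  4  5  6  4  5  6  7  8
dec:    1  1  1  1  1  2  2  1  1  1  1  1
Best peak at i=12 (value 33): inc=8, dec=1, length 8+1−1 = 8.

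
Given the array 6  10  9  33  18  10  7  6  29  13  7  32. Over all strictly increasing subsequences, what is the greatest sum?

Let S[i] be the best sum of a strictly increasing subsequence ending at i:
i:      1  2  3  4  5  6  7  8  9 10 11 12
a[i]:   6 10  9 33 18 10  7  6 29 13  7 32
S:      6 16 15 49 34 25 13  6 63 38 13 95
Maximum is 95 (e.g. 6 + 10 + 18 + 29 + 32).

95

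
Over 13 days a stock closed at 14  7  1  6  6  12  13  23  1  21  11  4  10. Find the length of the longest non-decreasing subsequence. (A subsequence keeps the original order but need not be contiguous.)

6

Track the smallest tail for each achievable length (allowing ties):
14 → extends → [14]
7 → replaces 14 → [7]
1 → replaces 7 → [1]
6 → extends → [1, 6]
6 → extends → [1, 6, 6]
12 → extends → [1, 6, 6, 12]
13 → extends → [1, 6, 6, 12, 13]
23 → extends → [1, 6, 6, 12, 13, 23]
1 → replaces 6 → [1, 1, 6, 12, 13, 23]
21 → replaces 23 → [1, 1, 6, 12, 13, 21]
11 → replaces 12 → [1, 1, 6, 11, 13, 21]
4 → replaces 6 → [1, 1, 4, 11, 13, 21]
10 → replaces 11 → [1, 1, 4, 10, 13, 21]
Six tails, so the longest non-decreasing subsequence has length 6 (e.g. 1, 6, 6, 12, 13, 23).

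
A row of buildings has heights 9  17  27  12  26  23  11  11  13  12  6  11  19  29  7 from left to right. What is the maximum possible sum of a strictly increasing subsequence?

82

Let S[i] be the best sum of a strictly increasing subsequence ending at i:
i:      1  2  3  4  5  6  7  8  9 10 11 12 13 14 15
a[i]:   9 17 27 12 26 23 11 11 13 12  6 11 19 29  7
S:      9 26 53 21 52 49 20 20 34 32  6 20 53 82 13
Maximum is 82 (e.g. 9 + 12 + 13 + 19 + 29).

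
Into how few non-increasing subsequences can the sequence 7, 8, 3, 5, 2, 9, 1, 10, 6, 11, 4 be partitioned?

Place each on the leftmost legal pile:
7 → new pile 1 (tops now [7])
8 → new pile 2 (tops now [7, 8])
3 → pile 1 (tops now [3, 8])
5 → pile 2 (tops now [3, 5])
2 → pile 1 (tops now [2, 5])
9 → new pile 3 (tops now [2, 5, 9])
1 → pile 1 (tops now [1, 5, 9])
10 → new pile 4 (tops now [1, 5, 9, 10])
6 → pile 3 (tops now [1, 5, 6, 10])
11 → new pile 5 (tops now [1, 5, 6, 10, 11])
4 → pile 2 (tops now [1, 4, 6, 10, 11])
Five piles.

5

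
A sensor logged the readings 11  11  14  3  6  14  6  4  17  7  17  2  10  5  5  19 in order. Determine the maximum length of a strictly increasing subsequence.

Let dp[i] be the length of the longest such subsequence ending at index i:
i:      1  2  3  4  5  6  7  8  9 10 11 12 13 14 15 16
a[i]:  11 11 14  3  6 14  6  4 17  7 17  2 10  5  5 19
dp:     1  1  2  1  2  3  2  2  4  3  4  1  4  3  3  5
Maximum dp value is 5.

5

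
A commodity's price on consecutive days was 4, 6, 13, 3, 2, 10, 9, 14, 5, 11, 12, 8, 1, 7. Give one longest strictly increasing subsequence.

Patience tails give the LIS length; then backtrack through the dp parents:
4 → extends → [4]
6 → extends → [4, 6]
13 → extends → [4, 6, 13]
3 → replaces 4 → [3, 6, 13]
2 → replaces 3 → [2, 6, 13]
10 → replaces 13 → [2, 6, 10]
9 → replaces 10 → [2, 6, 9]
14 → extends → [2, 6, 9, 14]
5 → replaces 6 → [2, 5, 9, 14]
11 → replaces 14 → [2, 5, 9, 11]
12 → extends → [2, 5, 9, 11, 12]
8 → replaces 9 → [2, 5, 8, 11, 12]
1 → replaces 2 → [1, 5, 8, 11, 12]
7 → replaces 8 → [1, 5, 7, 11, 12]
Length 5; one witness is 4, 6, 10, 11, 12.

4, 6, 10, 11, 12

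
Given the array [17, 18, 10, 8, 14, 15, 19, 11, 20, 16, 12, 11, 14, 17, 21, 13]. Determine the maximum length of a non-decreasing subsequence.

6

Track the smallest tail for each achievable length (allowing ties):
17 → extends → [17]
18 → extends → [17, 18]
10 → replaces 17 → [10, 18]
8 → replaces 10 → [8, 18]
14 → replaces 18 → [8, 14]
15 → extends → [8, 14, 15]
19 → extends → [8, 14, 15, 19]
11 → replaces 14 → [8, 11, 15, 19]
20 → extends → [8, 11, 15, 19, 20]
16 → replaces 19 → [8, 11, 15, 16, 20]
12 → replaces 15 → [8, 11, 12, 16, 20]
11 → replaces 12 → [8, 11, 11, 16, 20]
14 → replaces 16 → [8, 11, 11, 14, 20]
17 → replaces 20 → [8, 11, 11, 14, 17]
21 → extends → [8, 11, 11, 14, 17, 21]
13 → replaces 14 → [8, 11, 11, 13, 17, 21]
Six tails, so the longest non-decreasing subsequence has length 6 (e.g. 10, 14, 15, 19, 20, 21).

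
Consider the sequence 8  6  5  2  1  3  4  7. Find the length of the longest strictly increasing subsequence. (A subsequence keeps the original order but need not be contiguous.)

Let dp[i] be the length of the longest such subsequence ending at index i:
i:     1 2 3 4 5 6 7 8
a[i]:  8 6 5 2 1 3 4 7
dp:    1 1 1 1 1 2 3 4
Maximum dp value is 4.

4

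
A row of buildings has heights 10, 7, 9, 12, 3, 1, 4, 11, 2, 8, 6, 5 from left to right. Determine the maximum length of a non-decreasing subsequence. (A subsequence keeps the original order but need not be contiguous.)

3

Track the smallest tail for each achievable length (allowing ties):
10 → extends → [10]
7 → replaces 10 → [7]
9 → extends → [7, 9]
12 → extends → [7, 9, 12]
3 → replaces 7 → [3, 9, 12]
1 → replaces 3 → [1, 9, 12]
4 → replaces 9 → [1, 4, 12]
11 → replaces 12 → [1, 4, 11]
2 → replaces 4 → [1, 2, 11]
8 → replaces 11 → [1, 2, 8]
6 → replaces 8 → [1, 2, 6]
5 → replaces 6 → [1, 2, 5]
Three tails, so the longest non-decreasing subsequence has length 3 (e.g. 7, 9, 12).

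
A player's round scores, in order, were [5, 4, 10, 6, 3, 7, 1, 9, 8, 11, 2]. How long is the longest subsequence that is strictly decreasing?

4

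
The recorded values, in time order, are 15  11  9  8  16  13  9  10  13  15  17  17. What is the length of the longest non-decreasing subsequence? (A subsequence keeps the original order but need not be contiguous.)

Let dp[i] be the length of the longest such subsequence ending at index i:
i:      1  2  3  4  5  6  7  8  9 10 11 12
a[i]:  15 11  9  8 16 13  9 10 13 15 17 17
dp:     1  1  1  1  2  2  2  3  4  5  6  7
Maximum dp value is 7.

7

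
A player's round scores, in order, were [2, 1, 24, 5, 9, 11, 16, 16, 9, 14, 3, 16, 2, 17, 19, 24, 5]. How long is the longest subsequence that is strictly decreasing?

Negate each value so 'decreasing' becomes 'increasing', then run patience tails on the negated sequence:
-2 → extends → [-2]
-1 → extends → [-2, -1]
-24 → replaces -2 → [-24, -1]
-5 → replaces -1 → [-24, -5]
-9 → replaces -5 → [-24, -9]
-11 → replaces -9 → [-24, -11]
-16 → replaces -11 → [-24, -16]
-16 → already a tail → [-24, -16]
-9 → extends → [-24, -16, -9]
-14 → replaces -9 → [-24, -16, -14]
-3 → extends → [-24, -16, -14, -3]
-16 → already a tail → [-24, -16, -14, -3]
-2 → extends → [-24, -16, -14, -3, -2]
-17 → replaces -16 → [-24, -17, -14, -3, -2]
-19 → replaces -17 → [-24, -19, -14, -3, -2]
-24 → already a tail → [-24, -19, -14, -3, -2]
-5 → replaces -3 → [-24, -19, -14, -5, -2]
Five tails, so the longest strictly decreasing subsequence of the original has length 5.

5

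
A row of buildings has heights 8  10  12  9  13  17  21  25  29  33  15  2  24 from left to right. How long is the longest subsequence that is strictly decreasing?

3

Let dp[i] be the longest strictly decreasing subsequence ending at i:
i:      1  2  3  4  5  6  7  8  9 10 11 12 13
a[i]:   8 10 12  9 13 17 21 25 29 33 15  2 24
dp:     1  1  1  2  1  1  1  1  1  1  2  3  2
Maximum is 3.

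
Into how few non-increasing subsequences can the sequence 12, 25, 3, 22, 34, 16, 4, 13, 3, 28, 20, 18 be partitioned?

4

The minimum number of non-increasing subsequences covering a sequence equals the length of its longest strictly increasing subsequence.
LIS length is 4 (e.g. 3, 4, 13, 28), so 4 piles are needed.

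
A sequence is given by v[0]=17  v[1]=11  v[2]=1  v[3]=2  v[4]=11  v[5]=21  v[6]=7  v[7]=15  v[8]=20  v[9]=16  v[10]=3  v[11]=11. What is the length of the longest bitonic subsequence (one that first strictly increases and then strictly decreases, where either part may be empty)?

7

inc[i] = longest strictly increasing subsequence ending at i; dec[i] = longest strictly decreasing subsequence starting at i:
i:      0  1  2  3  4  5  6  7  8  9 10 11
v[i]:  17 11  1  2 11 21  7 15 20 16  3 11
inc:    1  1  1  2  3  4  3  4  5  5  3  4
dec:    4  3  1  1  3  4  2  2  3  2  1  1
Best peak at i=5 (value 21): inc=4, dec=4, length 4+4−1 = 7.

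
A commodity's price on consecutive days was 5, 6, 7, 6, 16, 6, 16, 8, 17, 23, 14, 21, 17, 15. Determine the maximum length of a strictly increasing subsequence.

Let dp[i] be the length of the longest such subsequence ending at index i:
i:      1  2  3  4  5  6  7  8  9 10 11 12 13 14
a[i]:   5  6  7  6 16  6 16  8 17 23 14 21 17 15
dp:     1  2  3  2  4  2  4  4  5  6  5  6  6  6
Maximum dp value is 6.

6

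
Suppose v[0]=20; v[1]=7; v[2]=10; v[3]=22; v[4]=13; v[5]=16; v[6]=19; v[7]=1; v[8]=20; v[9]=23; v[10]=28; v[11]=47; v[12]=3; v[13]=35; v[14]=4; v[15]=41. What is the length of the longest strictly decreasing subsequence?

3

Negate each value so 'decreasing' becomes 'increasing', then run patience tails on the negated sequence:
-20 → extends → [-20]
-7 → extends → [-20, -7]
-10 → replaces -7 → [-20, -10]
-22 → replaces -20 → [-22, -10]
-13 → replaces -10 → [-22, -13]
-16 → replaces -13 → [-22, -16]
-19 → replaces -16 → [-22, -19]
-1 → extends → [-22, -19, -1]
-20 → replaces -19 → [-22, -20, -1]
-23 → replaces -22 → [-23, -20, -1]
-28 → replaces -23 → [-28, -20, -1]
-47 → replaces -28 → [-47, -20, -1]
-3 → replaces -1 → [-47, -20, -3]
-35 → replaces -20 → [-47, -35, -3]
-4 → replaces -3 → [-47, -35, -4]
-41 → replaces -35 → [-47, -41, -4]
Three tails, so the longest strictly decreasing subsequence of the original has length 3.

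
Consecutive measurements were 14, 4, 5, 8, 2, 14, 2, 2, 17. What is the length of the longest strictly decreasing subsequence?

Negate each value so 'decreasing' becomes 'increasing', then run patience tails on the negated sequence:
-14 → extends → [-14]
-4 → extends → [-14, -4]
-5 → replaces -4 → [-14, -5]
-8 → replaces -5 → [-14, -8]
-2 → extends → [-14, -8, -2]
-14 → already a tail → [-14, -8, -2]
-2 → already a tail → [-14, -8, -2]
-2 → already a tail → [-14, -8, -2]
-17 → replaces -14 → [-17, -8, -2]
Three tails, so the longest strictly decreasing subsequence of the original has length 3.

3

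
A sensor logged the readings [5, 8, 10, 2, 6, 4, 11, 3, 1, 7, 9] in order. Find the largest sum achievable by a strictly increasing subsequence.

34

Let S[i] be the best sum of a strictly increasing subsequence ending at i:
i:      1  2  3  4  5  6  7  8  9 10 11
a[i]:   5  8 10  2  6  4 11  3  1  7  9
S:      5 13 23  2 11  6 34  5  1 18 27
Maximum is 34 (e.g. 5 + 8 + 10 + 11).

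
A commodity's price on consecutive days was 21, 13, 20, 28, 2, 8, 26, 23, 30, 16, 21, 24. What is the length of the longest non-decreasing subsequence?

5

Track the smallest tail for each achievable length (allowing ties):
21 → extends → [21]
13 → replaces 21 → [13]
20 → extends → [13, 20]
28 → extends → [13, 20, 28]
2 → replaces 13 → [2, 20, 28]
8 → replaces 20 → [2, 8, 28]
26 → replaces 28 → [2, 8, 26]
23 → replaces 26 → [2, 8, 23]
30 → extends → [2, 8, 23, 30]
16 → replaces 23 → [2, 8, 16, 30]
21 → replaces 30 → [2, 8, 16, 21]
24 → extends → [2, 8, 16, 21, 24]
Five tails, so the longest non-decreasing subsequence has length 5 (e.g. 2, 8, 16, 21, 24).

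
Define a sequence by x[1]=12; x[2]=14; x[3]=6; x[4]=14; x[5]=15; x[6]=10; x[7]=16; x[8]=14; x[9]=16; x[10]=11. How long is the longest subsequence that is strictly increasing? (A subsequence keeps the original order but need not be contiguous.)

4

Let dp[i] be the length of the longest such subsequence ending at index i:
i:      1  2  3  4  5  6  7  8  9 10
x[i]:  12 14  6 14 15 10 16 14 16 11
dp:     1  2  1  2  3  2  4  3  4  3
Maximum dp value is 4.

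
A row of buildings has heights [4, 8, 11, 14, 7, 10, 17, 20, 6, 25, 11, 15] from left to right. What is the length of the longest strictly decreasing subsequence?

3

Let dp[i] be the longest strictly decreasing subsequence ending at i:
i:      1  2  3  4  5  6  7  8  9 10 11 12
a[i]:   4  8 11 14  7 10 17 20  6 25 11 15
dp:     1  1  1  1  2  2  1  1  3  1  2  2
Maximum is 3.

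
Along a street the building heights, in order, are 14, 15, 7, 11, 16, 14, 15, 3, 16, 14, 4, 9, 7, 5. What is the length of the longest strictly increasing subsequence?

Let dp[i] be the length of the longest such subsequence ending at index i:
i:      1  2  3  4  5  6  7  8  9 10 11 12 13 14
a[i]:  14 15  7 11 16 14 15  3 16 14  4  9  7  5
dp:     1  2  1  2  3  3  4  1  5  3  2  3  3  3
Maximum dp value is 5.

5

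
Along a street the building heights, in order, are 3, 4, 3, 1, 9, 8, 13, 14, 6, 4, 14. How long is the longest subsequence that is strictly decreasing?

4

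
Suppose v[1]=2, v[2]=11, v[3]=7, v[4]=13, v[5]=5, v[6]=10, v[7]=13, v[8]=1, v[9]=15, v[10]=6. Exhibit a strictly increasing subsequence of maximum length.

2, 7, 10, 13, 15

Patience tails give the LIS length; then backtrack through the dp parents:
2 → extends → [2]
11 → extends → [2, 11]
7 → replaces 11 → [2, 7]
13 → extends → [2, 7, 13]
5 → replaces 7 → [2, 5, 13]
10 → replaces 13 → [2, 5, 10]
13 → extends → [2, 5, 10, 13]
1 → replaces 2 → [1, 5, 10, 13]
15 → extends → [1, 5, 10, 13, 15]
6 → replaces 10 → [1, 5, 6, 13, 15]
Length 5; one witness is 2, 7, 10, 13, 15.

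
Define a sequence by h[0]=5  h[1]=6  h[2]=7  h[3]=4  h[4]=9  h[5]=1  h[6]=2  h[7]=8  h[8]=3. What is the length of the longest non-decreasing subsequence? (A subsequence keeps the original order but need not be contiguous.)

Track the smallest tail for each achievable length (allowing ties):
5 → extends → [5]
6 → extends → [5, 6]
7 → extends → [5, 6, 7]
4 → replaces 5 → [4, 6, 7]
9 → extends → [4, 6, 7, 9]
1 → replaces 4 → [1, 6, 7, 9]
2 → replaces 6 → [1, 2, 7, 9]
8 → replaces 9 → [1, 2, 7, 8]
3 → replaces 7 → [1, 2, 3, 8]
Four tails, so the longest non-decreasing subsequence has length 4 (e.g. 5, 6, 7, 9).

4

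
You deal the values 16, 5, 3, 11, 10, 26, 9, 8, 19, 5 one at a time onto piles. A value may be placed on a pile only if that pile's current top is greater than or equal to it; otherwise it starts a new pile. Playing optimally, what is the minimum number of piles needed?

3

Place each on the leftmost legal pile:
16 → new pile 1 (tops now [16])
5 → pile 1 (tops now [5])
3 → pile 1 (tops now [3])
11 → new pile 2 (tops now [3, 11])
10 → pile 2 (tops now [3, 10])
26 → new pile 3 (tops now [3, 10, 26])
9 → pile 2 (tops now [3, 9, 26])
8 → pile 2 (tops now [3, 8, 26])
19 → pile 3 (tops now [3, 8, 19])
5 → pile 2 (tops now [3, 5, 19])
Three piles.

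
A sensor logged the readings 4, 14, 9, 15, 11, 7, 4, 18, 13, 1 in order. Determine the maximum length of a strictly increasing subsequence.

Track the smallest tail for each achievable length (strict):
4 → extends → [4]
14 → extends → [4, 14]
9 → replaces 14 → [4, 9]
15 → extends → [4, 9, 15]
11 → replaces 15 → [4, 9, 11]
7 → replaces 9 → [4, 7, 11]
4 → already a tail → [4, 7, 11]
18 → extends → [4, 7, 11, 18]
13 → replaces 18 → [4, 7, 11, 13]
1 → replaces 4 → [1, 7, 11, 13]
Four tails, so the longest strictly increasing subsequence has length 4 (e.g. 4, 14, 15, 18).

4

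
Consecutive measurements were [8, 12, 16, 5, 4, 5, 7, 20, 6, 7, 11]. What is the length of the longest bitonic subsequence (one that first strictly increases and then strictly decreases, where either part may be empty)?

inc[i] = longest strictly increasing subsequence ending at i; dec[i] = longest strictly decreasing subsequence starting at i:
i:      1  2  3  4  5  6  7  8  9 10 11
a[i]:   8 12 16  5  4  5  7 20  6  7 11
inc:    1  2  3  1  1  2  3  4  3  4  5
dec:    3  3  3  2  1  1  2  2  1  1  1
Best peak at i=3 (value 16): inc=3, dec=3, length 3+3−1 = 5.

5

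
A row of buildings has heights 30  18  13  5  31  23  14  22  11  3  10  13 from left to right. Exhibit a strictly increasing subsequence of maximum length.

13, 14, 22

Patience tails give the LIS length; then backtrack through the dp parents:
30 → extends → [30]
18 → replaces 30 → [18]
13 → replaces 18 → [13]
5 → replaces 13 → [5]
31 → extends → [5, 31]
23 → replaces 31 → [5, 23]
14 → replaces 23 → [5, 14]
22 → extends → [5, 14, 22]
11 → replaces 14 → [5, 11, 22]
3 → replaces 5 → [3, 11, 22]
10 → replaces 11 → [3, 10, 22]
13 → replaces 22 → [3, 10, 13]
Length 3; one witness is 13, 14, 22.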